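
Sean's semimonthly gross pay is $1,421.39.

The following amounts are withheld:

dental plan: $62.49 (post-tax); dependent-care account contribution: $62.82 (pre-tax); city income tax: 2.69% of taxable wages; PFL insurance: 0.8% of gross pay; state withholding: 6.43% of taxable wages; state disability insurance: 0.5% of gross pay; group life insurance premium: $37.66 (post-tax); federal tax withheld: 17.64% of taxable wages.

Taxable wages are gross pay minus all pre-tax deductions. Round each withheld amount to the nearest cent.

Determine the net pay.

Dependent-care account contribution: $62.82
Taxable wages = $1,421.39 − $62.82 = $1,358.57
State withholding: $1,358.57 × 0.0643 = $87.36
Federal tax withheld: $1,358.57 × 0.1764 = $239.65
City income tax: $1,358.57 × 0.0269 = $36.55
State disability insurance: $1,421.39 × 0.005 = $7.11
PFL insurance: $1,421.39 × 0.008 = $11.37
Group life insurance premium: $37.66
Dental plan: $62.49
Total deductions = $62.82 + $87.36 + $239.65 + $36.55 + $7.11 + $11.37 + $37.66 + $62.49 = $545.01
Net pay = $1,421.39 − $545.01 = $876.38

$876.38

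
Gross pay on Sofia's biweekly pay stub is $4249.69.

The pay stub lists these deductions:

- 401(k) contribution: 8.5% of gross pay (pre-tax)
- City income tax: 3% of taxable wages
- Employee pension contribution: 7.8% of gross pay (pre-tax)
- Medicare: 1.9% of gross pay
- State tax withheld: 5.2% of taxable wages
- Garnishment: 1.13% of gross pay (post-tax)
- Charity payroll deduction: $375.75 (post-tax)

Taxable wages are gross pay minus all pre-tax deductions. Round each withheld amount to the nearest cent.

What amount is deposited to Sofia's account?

Employee pension contribution: $4249.69 × 0.078 = $331.48
401(k) contribution: $4249.69 × 0.085 = $361.22
Pre-tax total = $331.48 + $361.22 = $692.70
Taxable wages = $4249.69 − $692.70 = $3556.99
City income tax: $3556.99 × 0.03 = $106.71
State tax withheld: $3556.99 × 0.052 = $184.96
Medicare: $4249.69 × 0.019 = $80.74
Garnishment: $4249.69 × 0.0113 = $48.02
Charity payroll deduction: $375.75
Total deductions = $331.48 + $361.22 + $106.71 + $184.96 + $80.74 + $48.02 + $375.75 = $1488.88
Net pay = $4249.69 − $1488.88 = $2760.81

$2760.81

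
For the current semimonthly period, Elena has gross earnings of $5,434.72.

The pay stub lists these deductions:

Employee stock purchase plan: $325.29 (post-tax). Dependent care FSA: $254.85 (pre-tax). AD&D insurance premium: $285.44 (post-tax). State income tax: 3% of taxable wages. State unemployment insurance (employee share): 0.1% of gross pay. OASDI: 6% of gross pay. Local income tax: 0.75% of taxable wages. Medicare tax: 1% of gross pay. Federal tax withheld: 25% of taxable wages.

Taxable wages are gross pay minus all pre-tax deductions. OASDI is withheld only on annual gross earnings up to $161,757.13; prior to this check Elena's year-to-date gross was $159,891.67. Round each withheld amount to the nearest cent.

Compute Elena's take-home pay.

$2,908.21

Dependent care FSA: $254.85
Taxable wages = $5,434.72 − $254.85 = $5,179.87
Federal tax withheld: $5,179.87 × 0.25 = $1,294.97
Local income tax: $5,179.87 × 0.0075 = $38.85
State income tax: $5,179.87 × 0.03 = $155.40
State unemployment insurance (employee share): $5,434.72 × 0.001 = $5.43
Medicare tax: $5,434.72 × 0.01 = $54.35
OASDI: only $161,757.13 − $159,891.67 = $1,865.46 of this check is subject → $1,865.46 × 0.06 = $111.93
Employee stock purchase plan: $325.29
AD&D insurance premium: $285.44
Total deductions = $254.85 + $1,294.97 + $38.85 + $155.40 + $5.43 + $54.35 + $111.93 + $325.29 + $285.44 = $2,526.51
Net pay = $5,434.72 − $2,526.51 = $2,908.21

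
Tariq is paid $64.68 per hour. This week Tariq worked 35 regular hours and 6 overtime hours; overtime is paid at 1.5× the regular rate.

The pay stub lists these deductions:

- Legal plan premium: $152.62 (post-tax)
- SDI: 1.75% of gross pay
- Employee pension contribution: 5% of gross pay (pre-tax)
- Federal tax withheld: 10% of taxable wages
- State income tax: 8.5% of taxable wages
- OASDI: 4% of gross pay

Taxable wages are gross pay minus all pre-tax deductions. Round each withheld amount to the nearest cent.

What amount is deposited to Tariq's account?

Regular pay: 35 × $64.68 = $2,263.80
Overtime pay: 6 × $64.68 × 1.5 = $582.12
Gross pay = $2,263.80 + $582.12 = $2,845.92
Employee pension contribution: $2,845.92 × 0.05 = $142.30
Taxable wages = $2,845.92 − $142.30 = $2,703.62
Federal tax withheld: $2,703.62 × 0.1 = $270.36
State income tax: $2,703.62 × 0.085 = $229.81
SDI: $2,845.92 × 0.0175 = $49.80
OASDI: $2,845.92 × 0.04 = $113.84
Legal plan premium: $152.62
Total deductions = $142.30 + $270.36 + $229.81 + $49.80 + $113.84 + $152.62 = $958.73
Net pay = $2,845.92 − $958.73 = $1,887.19

$1,887.19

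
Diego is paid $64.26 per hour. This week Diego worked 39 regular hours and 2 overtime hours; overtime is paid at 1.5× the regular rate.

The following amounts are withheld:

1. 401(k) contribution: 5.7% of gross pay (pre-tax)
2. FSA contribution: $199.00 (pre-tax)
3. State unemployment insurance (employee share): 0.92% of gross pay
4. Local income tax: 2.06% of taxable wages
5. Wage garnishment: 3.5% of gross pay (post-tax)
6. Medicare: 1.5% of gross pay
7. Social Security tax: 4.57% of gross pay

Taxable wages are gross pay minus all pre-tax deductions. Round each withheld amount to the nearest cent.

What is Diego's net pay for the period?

$2,014.64

Regular pay: 39 × $64.26 = $2,506.14
Overtime pay: 2 × $64.26 × 1.5 = $192.78
Gross pay = $2,506.14 + $192.78 = $2,698.92
FSA contribution: $199.00
401(k) contribution: $2,698.92 × 0.057 = $153.84
Pre-tax total = $199.00 + $153.84 = $352.84
Taxable wages = $2,698.92 − $352.84 = $2,346.08
Local income tax: $2,346.08 × 0.0206 = $48.33
Medicare: $2,698.92 × 0.015 = $40.48
Social Security tax: $2,698.92 × 0.0457 = $123.34
State unemployment insurance (employee share): $2,698.92 × 0.0092 = $24.83
Wage garnishment: $2,698.92 × 0.035 = $94.46
Total deductions = $199.00 + $153.84 + $48.33 + $40.48 + $123.34 + $24.83 + $94.46 = $684.28
Net pay = $2,698.92 − $684.28 = $2,014.64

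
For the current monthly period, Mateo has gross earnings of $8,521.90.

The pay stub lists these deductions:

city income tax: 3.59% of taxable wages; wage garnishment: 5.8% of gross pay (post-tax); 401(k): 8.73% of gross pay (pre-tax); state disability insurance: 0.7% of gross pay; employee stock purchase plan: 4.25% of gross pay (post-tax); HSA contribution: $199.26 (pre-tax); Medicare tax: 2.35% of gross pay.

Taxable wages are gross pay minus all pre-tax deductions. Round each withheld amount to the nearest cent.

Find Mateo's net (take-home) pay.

HSA contribution: $199.26
401(k): $8,521.90 × 0.0873 = $743.96
Pre-tax total = $199.26 + $743.96 = $943.22
Taxable wages = $8,521.90 − $943.22 = $7,578.68
City income tax: $7,578.68 × 0.0359 = $272.07
Medicare tax: $8,521.90 × 0.0235 = $200.26
State disability insurance: $8,521.90 × 0.007 = $59.65
Employee stock purchase plan: $8,521.90 × 0.0425 = $362.18
Wage garnishment: $8,521.90 × 0.058 = $494.27
Total deductions = $199.26 + $743.96 + $272.07 + $200.26 + $59.65 + $362.18 + $494.27 = $2,331.65
Net pay = $8,521.90 − $2,331.65 = $6,190.25

$6,190.25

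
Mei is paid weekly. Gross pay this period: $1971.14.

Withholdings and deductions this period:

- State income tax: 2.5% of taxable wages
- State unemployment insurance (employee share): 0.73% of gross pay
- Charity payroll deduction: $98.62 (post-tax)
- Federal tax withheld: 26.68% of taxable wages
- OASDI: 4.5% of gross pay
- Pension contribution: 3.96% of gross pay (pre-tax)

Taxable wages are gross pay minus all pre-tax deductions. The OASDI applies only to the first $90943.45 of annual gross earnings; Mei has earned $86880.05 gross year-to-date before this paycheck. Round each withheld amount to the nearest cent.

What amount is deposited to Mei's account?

Pension contribution: $1971.14 × 0.0396 = $78.06
Taxable wages = $1971.14 − $78.06 = $1893.08
State income tax: $1893.08 × 0.025 = $47.33
Federal tax withheld: $1893.08 × 0.2668 = $505.07
State unemployment insurance (employee share): $1971.14 × 0.0073 = $14.39
OASDI: cap not yet reached, full $1971.14 is subject → $1971.14 × 0.045 = $88.70
Charity payroll deduction: $98.62
Total deductions = $78.06 + $47.33 + $505.07 + $14.39 + $88.70 + $98.62 = $832.17
Net pay = $1971.14 − $832.17 = $1138.97

$1138.97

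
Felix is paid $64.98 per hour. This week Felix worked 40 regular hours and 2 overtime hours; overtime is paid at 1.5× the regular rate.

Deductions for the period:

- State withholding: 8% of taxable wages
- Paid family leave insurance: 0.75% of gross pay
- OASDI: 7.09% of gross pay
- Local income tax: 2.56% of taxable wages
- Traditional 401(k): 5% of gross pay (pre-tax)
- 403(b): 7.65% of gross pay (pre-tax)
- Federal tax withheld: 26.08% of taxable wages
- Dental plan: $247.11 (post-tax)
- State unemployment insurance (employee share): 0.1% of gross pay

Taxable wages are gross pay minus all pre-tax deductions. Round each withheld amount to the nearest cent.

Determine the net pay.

$1,077.46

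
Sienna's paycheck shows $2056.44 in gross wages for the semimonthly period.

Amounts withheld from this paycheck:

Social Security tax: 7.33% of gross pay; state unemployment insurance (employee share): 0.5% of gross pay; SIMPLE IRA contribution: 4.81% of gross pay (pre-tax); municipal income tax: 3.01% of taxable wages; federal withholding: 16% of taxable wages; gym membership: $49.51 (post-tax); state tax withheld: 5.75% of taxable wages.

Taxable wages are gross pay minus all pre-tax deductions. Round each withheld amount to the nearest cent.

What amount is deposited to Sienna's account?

$1262.32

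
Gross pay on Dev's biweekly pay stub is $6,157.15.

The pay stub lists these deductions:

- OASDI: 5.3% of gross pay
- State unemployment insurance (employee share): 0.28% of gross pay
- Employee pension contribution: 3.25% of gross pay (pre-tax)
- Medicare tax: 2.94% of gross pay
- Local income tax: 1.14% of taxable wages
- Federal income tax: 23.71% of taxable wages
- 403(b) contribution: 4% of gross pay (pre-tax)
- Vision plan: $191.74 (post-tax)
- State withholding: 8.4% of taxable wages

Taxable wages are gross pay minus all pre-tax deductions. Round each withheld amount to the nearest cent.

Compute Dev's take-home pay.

Employee pension contribution: $6,157.15 × 0.0325 = $200.11
403(b) contribution: $6,157.15 × 0.04 = $246.29
Pre-tax total = $200.11 + $246.29 = $446.40
Taxable wages = $6,157.15 − $446.40 = $5,710.75
State withholding: $5,710.75 × 0.084 = $479.70
Local income tax: $5,710.75 × 0.0114 = $65.10
Federal income tax: $5,710.75 × 0.2371 = $1,354.02
State unemployment insurance (employee share): $6,157.15 × 0.0028 = $17.24
OASDI: $6,157.15 × 0.053 = $326.33
Medicare tax: $6,157.15 × 0.0294 = $181.02
Vision plan: $191.74
Total deductions = $200.11 + $246.29 + $479.70 + $65.10 + $1,354.02 + $17.24 + $326.33 + $181.02 + $191.74 = $3,061.55
Net pay = $6,157.15 − $3,061.55 = $3,095.60

$3,095.60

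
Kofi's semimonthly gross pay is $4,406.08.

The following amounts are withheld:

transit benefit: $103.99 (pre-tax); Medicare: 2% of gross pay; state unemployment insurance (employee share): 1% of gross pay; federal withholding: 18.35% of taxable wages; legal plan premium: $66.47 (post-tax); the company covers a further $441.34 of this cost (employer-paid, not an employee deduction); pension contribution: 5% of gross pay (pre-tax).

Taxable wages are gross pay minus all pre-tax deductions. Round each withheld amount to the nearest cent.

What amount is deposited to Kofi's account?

Transit benefit: $103.99
Pension contribution: $4,406.08 × 0.05 = $220.30
Pre-tax total = $103.99 + $220.30 = $324.29
Taxable wages = $4,406.08 − $324.29 = $4,081.79
Federal withholding: $4,081.79 × 0.1835 = $749.01
State unemployment insurance (employee share): $4,406.08 × 0.01 = $44.06
Medicare: $4,406.08 × 0.02 = $88.12
Legal plan premium: $66.47
(Employer's $441.34 toward legal plan premium is not withheld from the employee.)
Total deductions = $103.99 + $220.30 + $749.01 + $44.06 + $88.12 + $66.47 = $1,271.95
Net pay = $4,406.08 − $1,271.95 = $3,134.13

$3,134.13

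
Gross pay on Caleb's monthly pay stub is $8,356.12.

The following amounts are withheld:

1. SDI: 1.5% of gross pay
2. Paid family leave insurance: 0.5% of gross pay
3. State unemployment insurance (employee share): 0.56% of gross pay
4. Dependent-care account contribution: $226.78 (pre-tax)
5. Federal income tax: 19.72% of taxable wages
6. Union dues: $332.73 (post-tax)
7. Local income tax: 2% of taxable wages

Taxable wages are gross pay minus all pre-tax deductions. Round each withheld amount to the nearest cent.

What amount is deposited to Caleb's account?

Dependent-care account contribution: $226.78
Taxable wages = $8,356.12 − $226.78 = $8,129.34
Local income tax: $8,129.34 × 0.02 = $162.59
Federal income tax: $8,129.34 × 0.1972 = $1,603.11
Paid family leave insurance: $8,356.12 × 0.005 = $41.78
SDI: $8,356.12 × 0.015 = $125.34
State unemployment insurance (employee share): $8,356.12 × 0.0056 = $46.79
Union dues: $332.73
Total deductions = $226.78 + $162.59 + $1,603.11 + $41.78 + $125.34 + $46.79 + $332.73 = $2,539.12
Net pay = $8,356.12 − $2,539.12 = $5,817.00

$5,817.00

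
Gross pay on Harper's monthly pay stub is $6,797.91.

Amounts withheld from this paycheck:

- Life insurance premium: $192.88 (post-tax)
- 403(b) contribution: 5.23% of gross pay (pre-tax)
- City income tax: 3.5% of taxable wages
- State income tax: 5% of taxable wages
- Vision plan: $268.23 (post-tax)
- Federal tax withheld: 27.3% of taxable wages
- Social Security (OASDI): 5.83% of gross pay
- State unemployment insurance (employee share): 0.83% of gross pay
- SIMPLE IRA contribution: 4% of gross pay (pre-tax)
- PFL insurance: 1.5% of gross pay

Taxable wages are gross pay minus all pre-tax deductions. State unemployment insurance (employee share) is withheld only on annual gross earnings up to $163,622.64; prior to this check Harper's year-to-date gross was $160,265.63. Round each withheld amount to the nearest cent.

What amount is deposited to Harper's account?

$2,974.17

403(b) contribution: $6,797.91 × 0.0523 = $355.53
SIMPLE IRA contribution: $6,797.91 × 0.04 = $271.92
Pre-tax total = $355.53 + $271.92 = $627.45
Taxable wages = $6,797.91 − $627.45 = $6,170.46
Federal tax withheld: $6,170.46 × 0.273 = $1,684.54
City income tax: $6,170.46 × 0.035 = $215.97
State income tax: $6,170.46 × 0.05 = $308.52
State unemployment insurance (employee share): only $163,622.64 − $160,265.63 = $3,357.01 of this check is subject → $3,357.01 × 0.0083 = $27.86
Social Security (OASDI): $6,797.91 × 0.0583 = $396.32
PFL insurance: $6,797.91 × 0.015 = $101.97
Life insurance premium: $192.88
Vision plan: $268.23
Total deductions = $355.53 + $271.92 + $1,684.54 + $215.97 + $308.52 + $27.86 + $396.32 + $101.97 + $192.88 + $268.23 = $3,823.74
Net pay = $6,797.91 − $3,823.74 = $2,974.17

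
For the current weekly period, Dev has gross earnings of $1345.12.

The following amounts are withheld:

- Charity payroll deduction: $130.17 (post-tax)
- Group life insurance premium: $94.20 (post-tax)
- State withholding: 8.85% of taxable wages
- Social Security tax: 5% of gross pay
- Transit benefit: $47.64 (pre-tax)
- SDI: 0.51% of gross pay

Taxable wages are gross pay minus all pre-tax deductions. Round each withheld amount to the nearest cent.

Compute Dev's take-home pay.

Transit benefit: $47.64
Taxable wages = $1345.12 − $47.64 = $1297.48
State withholding: $1297.48 × 0.0885 = $114.83
SDI: $1345.12 × 0.0051 = $6.86
Social Security tax: $1345.12 × 0.05 = $67.26
Charity payroll deduction: $130.17
Group life insurance premium: $94.20
Total deductions = $47.64 + $114.83 + $6.86 + $67.26 + $130.17 + $94.20 = $460.96
Net pay = $1345.12 − $460.96 = $884.16

$884.16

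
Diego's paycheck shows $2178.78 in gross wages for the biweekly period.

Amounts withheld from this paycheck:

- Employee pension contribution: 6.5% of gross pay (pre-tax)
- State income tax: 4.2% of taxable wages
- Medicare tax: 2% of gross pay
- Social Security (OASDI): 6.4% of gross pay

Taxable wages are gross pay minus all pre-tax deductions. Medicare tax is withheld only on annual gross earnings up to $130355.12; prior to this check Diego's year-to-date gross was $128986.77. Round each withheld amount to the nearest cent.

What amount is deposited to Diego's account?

$1784.79

Employee pension contribution: $2178.78 × 0.065 = $141.62
Taxable wages = $2178.78 − $141.62 = $2037.16
State income tax: $2037.16 × 0.042 = $85.56
Social Security (OASDI): $2178.78 × 0.064 = $139.44
Medicare tax: only $130355.12 − $128986.77 = $1368.35 of this check is subject → $1368.35 × 0.02 = $27.37
Total deductions = $141.62 + $85.56 + $139.44 + $27.37 = $393.99
Net pay = $2178.78 − $393.99 = $1784.79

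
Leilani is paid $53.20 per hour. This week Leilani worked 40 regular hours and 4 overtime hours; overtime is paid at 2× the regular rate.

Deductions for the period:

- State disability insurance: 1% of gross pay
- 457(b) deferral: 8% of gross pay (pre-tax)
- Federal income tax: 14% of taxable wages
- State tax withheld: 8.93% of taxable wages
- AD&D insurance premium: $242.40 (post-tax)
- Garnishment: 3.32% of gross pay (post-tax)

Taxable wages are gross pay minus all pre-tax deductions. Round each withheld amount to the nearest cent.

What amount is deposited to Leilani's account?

Regular pay: 40 × $53.20 = $2,128.00
Overtime pay: 4 × $53.20 × 2 = $425.60
Gross pay = $2,128.00 + $425.60 = $2,553.60
457(b) deferral: $2,553.60 × 0.08 = $204.29
Taxable wages = $2,553.60 − $204.29 = $2,349.31
State tax withheld: $2,349.31 × 0.0893 = $209.79
Federal income tax: $2,349.31 × 0.14 = $328.90
State disability insurance: $2,553.60 × 0.01 = $25.54
Garnishment: $2,553.60 × 0.0332 = $84.78
AD&D insurance premium: $242.40
Total deductions = $204.29 + $209.79 + $328.90 + $25.54 + $84.78 + $242.40 = $1,095.70
Net pay = $2,553.60 − $1,095.70 = $1,457.90

$1,457.90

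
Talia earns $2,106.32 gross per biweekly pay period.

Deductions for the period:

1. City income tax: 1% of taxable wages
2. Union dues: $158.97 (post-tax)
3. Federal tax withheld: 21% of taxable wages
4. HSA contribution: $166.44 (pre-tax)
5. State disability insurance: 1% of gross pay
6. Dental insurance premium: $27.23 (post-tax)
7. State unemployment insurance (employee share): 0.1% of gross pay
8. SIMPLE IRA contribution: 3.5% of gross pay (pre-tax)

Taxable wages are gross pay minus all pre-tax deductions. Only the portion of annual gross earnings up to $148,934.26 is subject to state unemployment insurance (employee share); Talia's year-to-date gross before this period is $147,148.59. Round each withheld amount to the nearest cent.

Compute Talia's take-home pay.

HSA contribution: $166.44
SIMPLE IRA contribution: $2,106.32 × 0.035 = $73.72
Pre-tax total = $166.44 + $73.72 = $240.16
Taxable wages = $2,106.32 − $240.16 = $1,866.16
City income tax: $1,866.16 × 0.01 = $18.66
Federal tax withheld: $1,866.16 × 0.21 = $391.89
State unemployment insurance (employee share): only $148,934.26 − $147,148.59 = $1,785.67 of this check is subject → $1,785.67 × 0.001 = $1.79
State disability insurance: $2,106.32 × 0.01 = $21.06
Dental insurance premium: $27.23
Union dues: $158.97
Total deductions = $166.44 + $73.72 + $18.66 + $391.89 + $1.79 + $21.06 + $27.23 + $158.97 = $859.76
Net pay = $2,106.32 − $859.76 = $1,246.56

$1,246.56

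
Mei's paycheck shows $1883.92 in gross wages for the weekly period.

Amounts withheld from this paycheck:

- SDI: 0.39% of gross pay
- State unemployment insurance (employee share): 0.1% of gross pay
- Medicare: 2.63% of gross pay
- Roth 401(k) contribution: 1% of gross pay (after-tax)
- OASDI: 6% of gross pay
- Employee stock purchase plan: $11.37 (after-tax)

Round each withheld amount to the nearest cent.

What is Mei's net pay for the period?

$1681.89

OASDI: $1883.92 × 0.06 = $113.04
State unemployment insurance (employee share): $1883.92 × 0.001 = $1.88
SDI: $1883.92 × 0.0039 = $7.35
Medicare: $1883.92 × 0.0263 = $49.55
Roth 401(k) contribution: $1883.92 × 0.01 = $18.84
Employee stock purchase plan: $11.37
Total deductions = $113.04 + $1.88 + $7.35 + $49.55 + $18.84 + $11.37 = $202.03
Net pay = $1883.92 − $202.03 = $1681.89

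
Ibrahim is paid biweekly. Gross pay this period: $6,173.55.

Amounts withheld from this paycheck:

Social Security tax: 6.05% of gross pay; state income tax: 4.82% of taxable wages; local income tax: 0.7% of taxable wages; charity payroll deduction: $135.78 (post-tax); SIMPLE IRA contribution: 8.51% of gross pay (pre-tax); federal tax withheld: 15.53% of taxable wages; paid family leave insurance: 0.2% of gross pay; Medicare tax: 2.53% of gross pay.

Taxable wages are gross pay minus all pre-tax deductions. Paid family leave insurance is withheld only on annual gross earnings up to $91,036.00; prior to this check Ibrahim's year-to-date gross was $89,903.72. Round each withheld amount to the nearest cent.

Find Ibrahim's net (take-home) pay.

SIMPLE IRA contribution: $6,173.55 × 0.0851 = $525.37
Taxable wages = $6,173.55 − $525.37 = $5,648.18
Federal tax withheld: $5,648.18 × 0.1553 = $877.16
State income tax: $5,648.18 × 0.0482 = $272.24
Local income tax: $5,648.18 × 0.007 = $39.54
Social Security tax: $6,173.55 × 0.0605 = $373.50
Medicare tax: $6,173.55 × 0.0253 = $156.19
Paid family leave insurance: only $91,036.00 − $89,903.72 = $1,132.28 of this check is subject → $1,132.28 × 0.002 = $2.26
Charity payroll deduction: $135.78
Total deductions = $525.37 + $877.16 + $272.24 + $39.54 + $373.50 + $156.19 + $2.26 + $135.78 = $2,382.04
Net pay = $6,173.55 − $2,382.04 = $3,791.51

$3,791.51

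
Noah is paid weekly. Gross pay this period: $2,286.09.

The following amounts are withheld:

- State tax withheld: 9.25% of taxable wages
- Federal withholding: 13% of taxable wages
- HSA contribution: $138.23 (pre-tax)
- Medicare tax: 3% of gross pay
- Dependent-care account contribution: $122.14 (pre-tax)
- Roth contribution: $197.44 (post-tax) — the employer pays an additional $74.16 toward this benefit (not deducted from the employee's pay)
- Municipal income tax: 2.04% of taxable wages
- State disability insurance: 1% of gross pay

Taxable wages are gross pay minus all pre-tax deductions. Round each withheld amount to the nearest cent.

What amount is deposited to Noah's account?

$1,244.80

HSA contribution: $138.23
Dependent-care account contribution: $122.14
Pre-tax total = $138.23 + $122.14 = $260.37
Taxable wages = $2,286.09 − $260.37 = $2,025.72
State tax withheld: $2,025.72 × 0.0925 = $187.38
Municipal income tax: $2,025.72 × 0.0204 = $41.32
Federal withholding: $2,025.72 × 0.13 = $263.34
State disability insurance: $2,286.09 × 0.01 = $22.86
Medicare tax: $2,286.09 × 0.03 = $68.58
Roth contribution: $197.44
(Employer's $74.16 toward Roth contribution is not withheld from the employee.)
Total deductions = $138.23 + $122.14 + $187.38 + $41.32 + $263.34 + $22.86 + $68.58 + $197.44 = $1,041.29
Net pay = $2,286.09 − $1,041.29 = $1,244.80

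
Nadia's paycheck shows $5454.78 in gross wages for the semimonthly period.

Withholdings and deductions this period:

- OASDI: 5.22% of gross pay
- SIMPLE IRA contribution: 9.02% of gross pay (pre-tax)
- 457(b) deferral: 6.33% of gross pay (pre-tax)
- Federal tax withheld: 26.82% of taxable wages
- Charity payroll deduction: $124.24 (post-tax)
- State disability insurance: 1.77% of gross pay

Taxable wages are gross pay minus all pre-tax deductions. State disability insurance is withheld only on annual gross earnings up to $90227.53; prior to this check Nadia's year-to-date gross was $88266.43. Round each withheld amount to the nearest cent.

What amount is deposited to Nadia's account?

$2935.37

457(b) deferral: $5454.78 × 0.0633 = $345.29
SIMPLE IRA contribution: $5454.78 × 0.0902 = $492.02
Pre-tax total = $345.29 + $492.02 = $837.31
Taxable wages = $5454.78 − $837.31 = $4617.47
Federal tax withheld: $4617.47 × 0.2682 = $1238.41
State disability insurance: only $90227.53 − $88266.43 = $1961.10 of this check is subject → $1961.10 × 0.0177 = $34.71
OASDI: $5454.78 × 0.0522 = $284.74
Charity payroll deduction: $124.24
Total deductions = $345.29 + $492.02 + $1238.41 + $34.71 + $284.74 + $124.24 = $2519.41
Net pay = $5454.78 − $2519.41 = $2935.37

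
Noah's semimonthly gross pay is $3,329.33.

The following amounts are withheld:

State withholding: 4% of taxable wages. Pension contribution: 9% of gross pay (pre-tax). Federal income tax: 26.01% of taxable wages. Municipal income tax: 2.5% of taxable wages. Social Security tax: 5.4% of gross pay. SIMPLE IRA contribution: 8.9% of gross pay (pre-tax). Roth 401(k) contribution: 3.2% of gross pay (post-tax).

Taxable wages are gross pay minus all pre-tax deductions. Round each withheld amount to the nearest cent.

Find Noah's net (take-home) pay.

$1,558.44

SIMPLE IRA contribution: $3,329.33 × 0.089 = $296.31
Pension contribution: $3,329.33 × 0.09 = $299.64
Pre-tax total = $296.31 + $299.64 = $595.95
Taxable wages = $3,329.33 − $595.95 = $2,733.38
Federal income tax: $2,733.38 × 0.2601 = $710.95
Municipal income tax: $2,733.38 × 0.025 = $68.33
State withholding: $2,733.38 × 0.04 = $109.34
Social Security tax: $3,329.33 × 0.054 = $179.78
Roth 401(k) contribution: $3,329.33 × 0.032 = $106.54
Total deductions = $296.31 + $299.64 + $710.95 + $68.33 + $109.34 + $179.78 + $106.54 = $1,770.89
Net pay = $3,329.33 − $1,770.89 = $1,558.44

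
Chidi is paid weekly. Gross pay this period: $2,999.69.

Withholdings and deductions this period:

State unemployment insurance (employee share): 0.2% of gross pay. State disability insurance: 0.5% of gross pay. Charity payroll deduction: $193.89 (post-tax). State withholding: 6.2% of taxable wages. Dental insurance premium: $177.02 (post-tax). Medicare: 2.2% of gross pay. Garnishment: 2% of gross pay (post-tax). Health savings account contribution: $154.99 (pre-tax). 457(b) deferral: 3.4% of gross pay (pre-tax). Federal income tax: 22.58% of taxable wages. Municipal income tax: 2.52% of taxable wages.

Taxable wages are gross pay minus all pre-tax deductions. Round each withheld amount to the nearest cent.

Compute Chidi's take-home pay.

Health savings account contribution: $154.99
457(b) deferral: $2,999.69 × 0.034 = $101.99
Pre-tax total = $154.99 + $101.99 = $256.98
Taxable wages = $2,999.69 − $256.98 = $2,742.71
Municipal income tax: $2,742.71 × 0.0252 = $69.12
Federal income tax: $2,742.71 × 0.2258 = $619.30
State withholding: $2,742.71 × 0.062 = $170.05
State unemployment insurance (employee share): $2,999.69 × 0.002 = $6.00
Medicare: $2,999.69 × 0.022 = $65.99
State disability insurance: $2,999.69 × 0.005 = $15.00
Dental insurance premium: $177.02
Charity payroll deduction: $193.89
Garnishment: $2,999.69 × 0.02 = $59.99
Total deductions = $154.99 + $101.99 + $69.12 + $619.30 + $170.05 + $6.00 + $65.99 + $15.00 + $177.02 + $193.89 + $59.99 = $1,633.34
Net pay = $2,999.69 − $1,633.34 = $1,366.35

$1,366.35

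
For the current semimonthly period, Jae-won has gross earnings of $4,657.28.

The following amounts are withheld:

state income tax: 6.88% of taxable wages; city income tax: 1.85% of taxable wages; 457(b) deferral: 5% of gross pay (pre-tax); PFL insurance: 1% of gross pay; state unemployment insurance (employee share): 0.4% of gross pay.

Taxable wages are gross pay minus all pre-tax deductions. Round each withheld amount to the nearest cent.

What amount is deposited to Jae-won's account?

$3,972.97

457(b) deferral: $4,657.28 × 0.05 = $232.86
Taxable wages = $4,657.28 − $232.86 = $4,424.42
State income tax: $4,424.42 × 0.0688 = $304.40
City income tax: $4,424.42 × 0.0185 = $81.85
PFL insurance: $4,657.28 × 0.01 = $46.57
State unemployment insurance (employee share): $4,657.28 × 0.004 = $18.63
Total deductions = $232.86 + $304.40 + $81.85 + $46.57 + $18.63 = $684.31
Net pay = $4,657.28 − $684.31 = $3,972.97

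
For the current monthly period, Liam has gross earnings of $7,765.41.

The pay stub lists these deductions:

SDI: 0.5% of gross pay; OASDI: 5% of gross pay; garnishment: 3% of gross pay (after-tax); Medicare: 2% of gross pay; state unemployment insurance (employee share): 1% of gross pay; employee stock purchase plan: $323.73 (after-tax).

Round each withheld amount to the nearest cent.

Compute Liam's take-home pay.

OASDI: $7,765.41 × 0.05 = $388.27
Medicare: $7,765.41 × 0.02 = $155.31
State unemployment insurance (employee share): $7,765.41 × 0.01 = $77.65
SDI: $7,765.41 × 0.005 = $38.83
Garnishment: $7,765.41 × 0.03 = $232.96
Employee stock purchase plan: $323.73
Total deductions = $388.27 + $155.31 + $77.65 + $38.83 + $232.96 + $323.73 = $1,216.75
Net pay = $7,765.41 − $1,216.75 = $6,548.66

$6,548.66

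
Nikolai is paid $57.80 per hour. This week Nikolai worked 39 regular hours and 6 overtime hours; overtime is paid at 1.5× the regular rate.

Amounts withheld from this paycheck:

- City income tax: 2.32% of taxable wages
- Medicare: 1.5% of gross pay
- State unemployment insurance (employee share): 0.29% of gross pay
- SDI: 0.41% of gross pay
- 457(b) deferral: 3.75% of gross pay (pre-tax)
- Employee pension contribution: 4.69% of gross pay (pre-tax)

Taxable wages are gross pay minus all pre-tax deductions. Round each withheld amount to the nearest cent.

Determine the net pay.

$2,420.26

Regular pay: 39 × $57.80 = $2,254.20
Overtime pay: 6 × $57.80 × 1.5 = $520.20
Gross pay = $2,254.20 + $520.20 = $2,774.40
457(b) deferral: $2,774.40 × 0.0375 = $104.04
Employee pension contribution: $2,774.40 × 0.0469 = $130.12
Pre-tax total = $104.04 + $130.12 = $234.16
Taxable wages = $2,774.40 − $234.16 = $2,540.24
City income tax: $2,540.24 × 0.0232 = $58.93
SDI: $2,774.40 × 0.0041 = $11.38
Medicare: $2,774.40 × 0.015 = $41.62
State unemployment insurance (employee share): $2,774.40 × 0.0029 = $8.05
Total deductions = $104.04 + $130.12 + $58.93 + $11.38 + $41.62 + $8.05 = $354.14
Net pay = $2,774.40 − $354.14 = $2,420.26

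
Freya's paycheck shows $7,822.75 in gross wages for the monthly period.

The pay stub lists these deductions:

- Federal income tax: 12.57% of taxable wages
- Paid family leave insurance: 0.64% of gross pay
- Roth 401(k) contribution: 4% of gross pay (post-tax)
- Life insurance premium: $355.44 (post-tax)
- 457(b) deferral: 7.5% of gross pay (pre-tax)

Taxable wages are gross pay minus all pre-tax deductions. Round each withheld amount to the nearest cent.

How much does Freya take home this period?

457(b) deferral: $7,822.75 × 0.075 = $586.71
Taxable wages = $7,822.75 − $586.71 = $7,236.04
Federal income tax: $7,236.04 × 0.1257 = $909.57
Paid family leave insurance: $7,822.75 × 0.0064 = $50.07
Roth 401(k) contribution: $7,822.75 × 0.04 = $312.91
Life insurance premium: $355.44
Total deductions = $586.71 + $909.57 + $50.07 + $312.91 + $355.44 = $2,214.70
Net pay = $7,822.75 − $2,214.70 = $5,608.05

$5,608.05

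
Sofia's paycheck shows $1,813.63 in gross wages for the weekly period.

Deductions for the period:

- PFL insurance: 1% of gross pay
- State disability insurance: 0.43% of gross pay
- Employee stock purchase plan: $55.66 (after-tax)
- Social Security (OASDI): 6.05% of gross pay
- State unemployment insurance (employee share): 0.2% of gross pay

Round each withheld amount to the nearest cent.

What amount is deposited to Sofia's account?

$1,618.68

PFL insurance: $1,813.63 × 0.01 = $18.14
State unemployment insurance (employee share): $1,813.63 × 0.002 = $3.63
Social Security (OASDI): $1,813.63 × 0.0605 = $109.72
State disability insurance: $1,813.63 × 0.0043 = $7.80
Employee stock purchase plan: $55.66
Total deductions = $18.14 + $3.63 + $109.72 + $7.80 + $55.66 = $194.95
Net pay = $1,813.63 − $194.95 = $1,618.68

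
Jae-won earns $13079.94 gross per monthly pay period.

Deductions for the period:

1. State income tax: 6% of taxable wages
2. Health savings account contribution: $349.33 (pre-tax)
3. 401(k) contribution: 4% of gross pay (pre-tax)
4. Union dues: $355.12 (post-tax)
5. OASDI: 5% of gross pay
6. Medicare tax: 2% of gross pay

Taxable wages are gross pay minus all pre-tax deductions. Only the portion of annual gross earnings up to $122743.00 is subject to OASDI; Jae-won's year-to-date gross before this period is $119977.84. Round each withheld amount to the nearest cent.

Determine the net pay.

Health savings account contribution: $349.33
401(k) contribution: $13079.94 × 0.04 = $523.20
Pre-tax total = $349.33 + $523.20 = $872.53
Taxable wages = $13079.94 − $872.53 = $12207.41
State income tax: $12207.41 × 0.06 = $732.44
Medicare tax: $13079.94 × 0.02 = $261.60
OASDI: only $122743.00 − $119977.84 = $2765.16 of this check is subject → $2765.16 × 0.05 = $138.26
Union dues: $355.12
Total deductions = $349.33 + $523.20 + $732.44 + $261.60 + $138.26 + $355.12 = $2359.95
Net pay = $13079.94 − $2359.95 = $10719.99

$10719.99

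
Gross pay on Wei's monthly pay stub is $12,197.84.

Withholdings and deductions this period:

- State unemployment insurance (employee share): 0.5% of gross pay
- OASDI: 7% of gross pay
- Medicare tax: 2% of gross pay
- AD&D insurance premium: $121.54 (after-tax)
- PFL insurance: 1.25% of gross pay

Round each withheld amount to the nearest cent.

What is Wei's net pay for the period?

PFL insurance: $12,197.84 × 0.0125 = $152.47
OASDI: $12,197.84 × 0.07 = $853.85
Medicare tax: $12,197.84 × 0.02 = $243.96
State unemployment insurance (employee share): $12,197.84 × 0.005 = $60.99
AD&D insurance premium: $121.54
Total deductions = $152.47 + $853.85 + $243.96 + $60.99 + $121.54 = $1,432.81
Net pay = $12,197.84 − $1,432.81 = $10,765.03

$10,765.03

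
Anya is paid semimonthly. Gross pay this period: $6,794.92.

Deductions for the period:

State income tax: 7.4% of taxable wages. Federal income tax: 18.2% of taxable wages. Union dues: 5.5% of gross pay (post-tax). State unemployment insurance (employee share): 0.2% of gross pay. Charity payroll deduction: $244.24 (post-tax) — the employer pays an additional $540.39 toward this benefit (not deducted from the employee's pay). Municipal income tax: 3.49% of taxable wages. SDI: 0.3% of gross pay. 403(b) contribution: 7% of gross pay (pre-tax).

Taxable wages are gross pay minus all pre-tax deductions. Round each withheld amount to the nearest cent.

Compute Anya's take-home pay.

$3,829.07

403(b) contribution: $6,794.92 × 0.07 = $475.64
Taxable wages = $6,794.92 − $475.64 = $6,319.28
State income tax: $6,319.28 × 0.074 = $467.63
Federal income tax: $6,319.28 × 0.182 = $1,150.11
Municipal income tax: $6,319.28 × 0.0349 = $220.54
State unemployment insurance (employee share): $6,794.92 × 0.002 = $13.59
SDI: $6,794.92 × 0.003 = $20.38
Union dues: $6,794.92 × 0.055 = $373.72
Charity payroll deduction: $244.24
(Employer's $540.39 toward charity payroll deduction is not withheld from the employee.)
Total deductions = $475.64 + $467.63 + $1,150.11 + $220.54 + $13.59 + $20.38 + $373.72 + $244.24 = $2,965.85
Net pay = $6,794.92 − $2,965.85 = $3,829.07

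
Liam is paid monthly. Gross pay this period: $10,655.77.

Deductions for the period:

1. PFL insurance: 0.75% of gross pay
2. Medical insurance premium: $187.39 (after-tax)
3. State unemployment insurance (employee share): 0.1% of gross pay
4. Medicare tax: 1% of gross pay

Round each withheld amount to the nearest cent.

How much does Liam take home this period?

PFL insurance: $10,655.77 × 0.0075 = $79.92
Medicare tax: $10,655.77 × 0.01 = $106.56
State unemployment insurance (employee share): $10,655.77 × 0.001 = $10.66
Medical insurance premium: $187.39
Total deductions = $79.92 + $106.56 + $10.66 + $187.39 = $384.53
Net pay = $10,655.77 − $384.53 = $10,271.24

$10,271.24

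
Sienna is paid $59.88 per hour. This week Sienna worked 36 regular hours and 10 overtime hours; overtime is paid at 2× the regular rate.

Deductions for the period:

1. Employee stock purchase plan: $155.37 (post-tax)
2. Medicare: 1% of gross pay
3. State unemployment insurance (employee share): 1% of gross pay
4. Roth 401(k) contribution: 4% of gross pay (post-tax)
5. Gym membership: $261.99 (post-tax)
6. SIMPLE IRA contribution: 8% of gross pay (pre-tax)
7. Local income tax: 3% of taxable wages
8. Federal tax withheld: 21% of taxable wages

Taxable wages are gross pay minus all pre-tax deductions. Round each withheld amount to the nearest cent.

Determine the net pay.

$1,726.07

Regular pay: 36 × $59.88 = $2,155.68
Overtime pay: 10 × $59.88 × 2 = $1,197.60
Gross pay = $2,155.68 + $1,197.60 = $3,353.28
SIMPLE IRA contribution: $3,353.28 × 0.08 = $268.26
Taxable wages = $3,353.28 − $268.26 = $3,085.02
Federal tax withheld: $3,085.02 × 0.21 = $647.85
Local income tax: $3,085.02 × 0.03 = $92.55
State unemployment insurance (employee share): $3,353.28 × 0.01 = $33.53
Medicare: $3,353.28 × 0.01 = $33.53
Employee stock purchase plan: $155.37
Gym membership: $261.99
Roth 401(k) contribution: $3,353.28 × 0.04 = $134.13
Total deductions = $268.26 + $647.85 + $92.55 + $33.53 + $33.53 + $155.37 + $261.99 + $134.13 = $1,627.21
Net pay = $3,353.28 − $1,627.21 = $1,726.07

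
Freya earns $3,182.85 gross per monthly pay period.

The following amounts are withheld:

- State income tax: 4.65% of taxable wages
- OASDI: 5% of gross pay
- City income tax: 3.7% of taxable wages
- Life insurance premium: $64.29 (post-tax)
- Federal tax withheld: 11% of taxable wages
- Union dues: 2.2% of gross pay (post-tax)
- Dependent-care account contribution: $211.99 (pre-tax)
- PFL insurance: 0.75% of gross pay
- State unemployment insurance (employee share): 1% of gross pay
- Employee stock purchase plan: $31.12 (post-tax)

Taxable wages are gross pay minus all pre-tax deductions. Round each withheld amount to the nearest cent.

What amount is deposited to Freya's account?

$2,015.74

Dependent-care account contribution: $211.99
Taxable wages = $3,182.85 − $211.99 = $2,970.86
Federal tax withheld: $2,970.86 × 0.11 = $326.79
City income tax: $2,970.86 × 0.037 = $109.92
State income tax: $2,970.86 × 0.0465 = $138.14
State unemployment insurance (employee share): $3,182.85 × 0.01 = $31.83
OASDI: $3,182.85 × 0.05 = $159.14
PFL insurance: $3,182.85 × 0.0075 = $23.87
Union dues: $3,182.85 × 0.022 = $70.02
Employee stock purchase plan: $31.12
Life insurance premium: $64.29
Total deductions = $211.99 + $326.79 + $109.92 + $138.14 + $31.83 + $159.14 + $23.87 + $70.02 + $31.12 + $64.29 = $1,167.11
Net pay = $3,182.85 − $1,167.11 = $2,015.74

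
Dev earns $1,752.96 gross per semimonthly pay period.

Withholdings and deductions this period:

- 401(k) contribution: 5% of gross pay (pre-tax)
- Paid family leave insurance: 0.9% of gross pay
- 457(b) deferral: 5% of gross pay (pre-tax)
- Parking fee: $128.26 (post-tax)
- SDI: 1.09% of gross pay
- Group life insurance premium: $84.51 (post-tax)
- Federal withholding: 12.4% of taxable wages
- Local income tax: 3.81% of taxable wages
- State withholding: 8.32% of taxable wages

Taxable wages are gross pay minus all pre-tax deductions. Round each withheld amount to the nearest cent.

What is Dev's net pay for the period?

$943.00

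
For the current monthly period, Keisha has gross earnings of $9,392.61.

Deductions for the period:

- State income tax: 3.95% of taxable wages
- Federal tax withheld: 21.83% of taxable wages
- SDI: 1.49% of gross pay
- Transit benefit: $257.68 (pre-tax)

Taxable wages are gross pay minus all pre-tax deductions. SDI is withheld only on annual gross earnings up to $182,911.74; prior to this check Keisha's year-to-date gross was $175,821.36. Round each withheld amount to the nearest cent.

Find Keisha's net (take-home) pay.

Transit benefit: $257.68
Taxable wages = $9,392.61 − $257.68 = $9,134.93
State income tax: $9,134.93 × 0.0395 = $360.83
Federal tax withheld: $9,134.93 × 0.2183 = $1,994.16
SDI: only $182,911.74 − $175,821.36 = $7,090.38 of this check is subject → $7,090.38 × 0.0149 = $105.65
Total deductions = $257.68 + $360.83 + $1,994.16 + $105.65 = $2,718.32
Net pay = $9,392.61 − $2,718.32 = $6,674.29

$6,674.29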